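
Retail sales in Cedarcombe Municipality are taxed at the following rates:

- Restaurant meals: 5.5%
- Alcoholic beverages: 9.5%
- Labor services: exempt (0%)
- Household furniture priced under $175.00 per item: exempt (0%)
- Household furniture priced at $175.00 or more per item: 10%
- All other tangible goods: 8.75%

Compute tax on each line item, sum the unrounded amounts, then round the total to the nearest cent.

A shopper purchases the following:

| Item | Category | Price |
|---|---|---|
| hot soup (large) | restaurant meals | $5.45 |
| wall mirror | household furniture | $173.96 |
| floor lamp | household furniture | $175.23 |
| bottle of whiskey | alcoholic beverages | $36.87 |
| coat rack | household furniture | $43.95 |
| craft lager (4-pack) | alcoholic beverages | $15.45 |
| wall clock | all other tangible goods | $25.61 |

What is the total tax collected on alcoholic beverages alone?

$4.97

Bottle of whiskey $36.87: alcoholic beverages → 9.5% → $3.50265
Craft lager (4-pack) $15.45: alcoholic beverages → 9.5% → $1.46775
Tax on alcoholic beverages: unrounded sum = $4.9704 → $4.97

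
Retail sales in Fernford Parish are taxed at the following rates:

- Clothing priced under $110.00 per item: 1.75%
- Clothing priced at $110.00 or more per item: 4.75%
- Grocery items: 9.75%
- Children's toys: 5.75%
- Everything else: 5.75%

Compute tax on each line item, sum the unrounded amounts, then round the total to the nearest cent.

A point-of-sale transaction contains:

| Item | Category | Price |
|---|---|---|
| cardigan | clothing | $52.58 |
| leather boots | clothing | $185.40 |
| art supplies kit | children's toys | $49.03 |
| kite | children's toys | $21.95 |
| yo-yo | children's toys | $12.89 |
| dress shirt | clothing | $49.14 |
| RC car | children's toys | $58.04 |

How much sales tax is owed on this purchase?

Cardigan $52.58: clothing, under $110.00 → 1.75% → $0.92015
Leather boots $185.40: clothing, $110.00 or more → 4.75% → $8.8065
Art supplies kit $49.03: children's toys → 5.75% → $2.819225
Kite $21.95: children's toys → 5.75% → $1.262125
Yo-yo $12.89: children's toys → 5.75% → $0.741175
Dress shirt $49.14: clothing, under $110.00 → 1.75% → $0.85995
RC car $58.04: children's toys → 5.75% → $3.3373
Unrounded tax sum = $18.746425 → $18.75

$18.75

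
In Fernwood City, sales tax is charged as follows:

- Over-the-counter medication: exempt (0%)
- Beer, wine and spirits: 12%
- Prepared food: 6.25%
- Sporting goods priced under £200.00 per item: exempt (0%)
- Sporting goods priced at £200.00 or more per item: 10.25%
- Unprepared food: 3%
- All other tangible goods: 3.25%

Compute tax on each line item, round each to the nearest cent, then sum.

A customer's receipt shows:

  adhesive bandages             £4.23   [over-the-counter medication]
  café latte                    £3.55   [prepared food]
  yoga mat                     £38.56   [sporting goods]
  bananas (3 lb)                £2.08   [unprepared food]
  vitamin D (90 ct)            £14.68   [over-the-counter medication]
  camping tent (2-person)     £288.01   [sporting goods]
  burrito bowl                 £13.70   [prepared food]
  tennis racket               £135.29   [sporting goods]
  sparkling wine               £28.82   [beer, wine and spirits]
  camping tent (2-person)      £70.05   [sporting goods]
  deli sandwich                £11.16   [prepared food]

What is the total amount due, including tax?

£644.95

Adhesive bandages £4.23: over-the-counter medication → 0% → £0.00
Café latte £3.55: prepared food → 6.25% → £0.22
Yoga mat £38.56: sporting goods, under £200.00 → 0% → £0.00
Bananas (3 lb) £2.08: unprepared food → 3% → £0.06
Vitamin D (90 ct) £14.68: over-the-counter medication → 0% → £0.00
Camping tent (2-person) £288.01: sporting goods, £200.00 or more → 10.25% → £29.52
Burrito bowl £13.70: prepared food → 6.25% → £0.86
Tennis racket £135.29: sporting goods, under £200.00 → 0% → £0.00
Sparkling wine £28.82: beer, wine and spirits → 12% → £3.46
Camping tent (2-person) £70.05: sporting goods, under £200.00 → 0% → £0.00
Deli sandwich £11.16: prepared food → 6.25% → £0.70
Subtotal = £610.13; tax = £34.82; total due = £644.95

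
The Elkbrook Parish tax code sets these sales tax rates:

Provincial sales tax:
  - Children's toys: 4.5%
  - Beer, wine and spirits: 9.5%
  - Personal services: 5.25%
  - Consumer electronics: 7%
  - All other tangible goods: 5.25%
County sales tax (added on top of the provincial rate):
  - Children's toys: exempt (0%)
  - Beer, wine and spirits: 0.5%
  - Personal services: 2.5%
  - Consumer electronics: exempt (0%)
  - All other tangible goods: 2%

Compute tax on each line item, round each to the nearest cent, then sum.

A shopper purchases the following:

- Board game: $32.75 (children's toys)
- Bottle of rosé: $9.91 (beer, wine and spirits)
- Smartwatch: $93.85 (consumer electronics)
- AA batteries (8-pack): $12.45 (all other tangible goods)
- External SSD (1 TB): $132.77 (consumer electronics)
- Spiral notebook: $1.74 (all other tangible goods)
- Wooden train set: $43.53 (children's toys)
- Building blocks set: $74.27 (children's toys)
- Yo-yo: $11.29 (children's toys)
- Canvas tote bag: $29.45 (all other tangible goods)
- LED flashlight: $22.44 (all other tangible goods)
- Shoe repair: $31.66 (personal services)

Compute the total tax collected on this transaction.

$31.38

Board game $32.75: children's toys → 4.5% + 0% county = 4.5% → $1.47
Bottle of rosé $9.91: beer, wine and spirits → 9.5% + 0.5% county = 10% → $0.99
Smartwatch $93.85: consumer electronics → 7% + 0% county = 7% → $6.57
AA batteries (8-pack) $12.45: all other tangible goods → 5.25% + 2% county = 7.25% → $0.90
External SSD (1 TB) $132.77: consumer electronics → 7% + 0% county = 7% → $9.29
Spiral notebook $1.74: all other tangible goods → 5.25% + 2% county = 7.25% → $0.13
Wooden train set $43.53: children's toys → 4.5% + 0% county = 4.5% → $1.96
Building blocks set $74.27: children's toys → 4.5% + 0% county = 4.5% → $3.34
Yo-yo $11.29: children's toys → 4.5% + 0% county = 4.5% → $0.51
Canvas tote bag $29.45: all other tangible goods → 5.25% + 2% county = 7.25% → $2.14
LED flashlight $22.44: all other tangible goods → 5.25% + 2% county = 7.25% → $1.63
Shoe repair $31.66: personal services → 5.25% + 2.5% county = 7.75% → $2.45
Total tax = $1.47 + $0.99 + $6.57 + $0.90 + $9.29 + $0.13 + $1.96 + $3.34 + $0.51 + $2.14 + $1.63 + $2.45 = $31.38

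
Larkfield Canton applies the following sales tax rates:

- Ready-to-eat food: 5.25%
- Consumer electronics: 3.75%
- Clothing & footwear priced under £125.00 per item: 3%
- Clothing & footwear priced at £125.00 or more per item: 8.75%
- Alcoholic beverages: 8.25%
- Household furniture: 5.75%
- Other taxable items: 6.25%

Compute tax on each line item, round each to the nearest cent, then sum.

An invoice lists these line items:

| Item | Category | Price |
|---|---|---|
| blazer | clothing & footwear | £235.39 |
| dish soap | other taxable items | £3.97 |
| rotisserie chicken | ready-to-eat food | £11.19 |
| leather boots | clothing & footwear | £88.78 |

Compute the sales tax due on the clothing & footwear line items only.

Blazer £235.39: clothing & footwear, £125.00 or more → 8.75% → £20.60
Leather boots £88.78: clothing & footwear, under £125.00 → 3% → £2.66
Tax on clothing & footwear = £20.60 + £2.66 = £23.26

£23.26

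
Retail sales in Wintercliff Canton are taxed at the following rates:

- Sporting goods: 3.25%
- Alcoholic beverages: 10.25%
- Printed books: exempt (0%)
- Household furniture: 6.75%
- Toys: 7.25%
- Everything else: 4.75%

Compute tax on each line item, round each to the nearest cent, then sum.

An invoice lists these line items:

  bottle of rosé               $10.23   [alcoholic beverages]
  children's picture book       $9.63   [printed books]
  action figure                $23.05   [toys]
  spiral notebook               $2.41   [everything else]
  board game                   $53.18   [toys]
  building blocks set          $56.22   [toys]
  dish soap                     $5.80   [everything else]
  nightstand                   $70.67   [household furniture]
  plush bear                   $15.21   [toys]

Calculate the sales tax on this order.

Bottle of rosé $10.23: alcoholic beverages → 10.25% → $1.05
Children's picture book $9.63: printed books → 0% → $0.00
Action figure $23.05: toys → 7.25% → $1.67
Spiral notebook $2.41: everything else → 4.75% → $0.11
Board game $53.18: toys → 7.25% → $3.86
Building blocks set $56.22: toys → 7.25% → $4.08
Dish soap $5.80: everything else → 4.75% → $0.28
Nightstand $70.67: household furniture → 6.75% → $4.77
Plush bear $15.21: toys → 7.25% → $1.10
Total tax = $1.05 + $1.67 + $0.11 + $3.86 + $4.08 + $0.28 + $4.77 + $1.10 = $16.92

$16.92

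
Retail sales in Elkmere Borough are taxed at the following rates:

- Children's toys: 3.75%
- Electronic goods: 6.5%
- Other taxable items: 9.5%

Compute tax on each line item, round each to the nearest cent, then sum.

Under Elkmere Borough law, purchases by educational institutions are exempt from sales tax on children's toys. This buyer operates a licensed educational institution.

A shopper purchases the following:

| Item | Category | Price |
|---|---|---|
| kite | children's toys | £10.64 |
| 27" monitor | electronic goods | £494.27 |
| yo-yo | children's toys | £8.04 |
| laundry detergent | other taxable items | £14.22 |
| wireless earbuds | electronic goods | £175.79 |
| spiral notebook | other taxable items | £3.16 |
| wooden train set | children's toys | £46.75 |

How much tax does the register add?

£45.21

Kite £10.64: children's toys, buyer-exempt → 0% → £0.00
27" monitor £494.27: electronic goods → 6.5% → £32.13
Yo-yo £8.04: children's toys, buyer-exempt → 0% → £0.00
Laundry detergent £14.22: other taxable items → 9.5% → £1.35
Wireless earbuds £175.79: electronic goods → 6.5% → £11.43
Spiral notebook £3.16: other taxable items → 9.5% → £0.30
Wooden train set £46.75: children's toys, buyer-exempt → 0% → £0.00
Total tax = £32.13 + £1.35 + £11.43 + £0.30 = £45.21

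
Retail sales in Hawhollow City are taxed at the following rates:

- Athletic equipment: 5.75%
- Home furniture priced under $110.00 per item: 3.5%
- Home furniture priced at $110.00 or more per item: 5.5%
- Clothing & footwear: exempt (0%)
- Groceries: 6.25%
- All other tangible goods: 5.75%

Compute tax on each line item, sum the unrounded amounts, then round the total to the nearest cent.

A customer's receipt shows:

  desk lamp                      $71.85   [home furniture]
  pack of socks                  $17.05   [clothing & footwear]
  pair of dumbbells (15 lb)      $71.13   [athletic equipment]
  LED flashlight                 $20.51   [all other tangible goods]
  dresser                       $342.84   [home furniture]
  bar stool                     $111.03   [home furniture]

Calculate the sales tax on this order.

$32.75

Desk lamp $71.85: home furniture, under $110.00 → 3.5% → $2.51475
Pack of socks $17.05: clothing & footwear → 0% → $0.00
Pair of dumbbells (15 lb) $71.13: athletic equipment → 5.75% → $4.089975
LED flashlight $20.51: all other tangible goods → 5.75% → $1.179325
Dresser $342.84: home furniture, $110.00 or more → 5.5% → $18.8562
Bar stool $111.03: home furniture, $110.00 or more → 5.5% → $6.10665
Unrounded tax sum = $32.7469 → $32.75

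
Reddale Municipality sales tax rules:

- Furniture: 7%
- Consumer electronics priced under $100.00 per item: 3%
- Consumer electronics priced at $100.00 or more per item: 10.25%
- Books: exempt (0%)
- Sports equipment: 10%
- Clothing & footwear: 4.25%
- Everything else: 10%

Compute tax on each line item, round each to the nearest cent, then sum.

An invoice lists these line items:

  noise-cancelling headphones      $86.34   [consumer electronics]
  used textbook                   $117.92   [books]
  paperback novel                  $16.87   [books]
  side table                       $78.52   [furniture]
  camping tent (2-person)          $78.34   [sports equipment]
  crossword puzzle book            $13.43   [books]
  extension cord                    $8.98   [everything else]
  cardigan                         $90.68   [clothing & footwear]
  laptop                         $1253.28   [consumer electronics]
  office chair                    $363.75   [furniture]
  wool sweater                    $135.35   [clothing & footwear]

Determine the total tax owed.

$180.34

Noise-cancelling headphones $86.34: consumer electronics, under $100.00 → 3% → $2.59
Used textbook $117.92: books → 0% → $0.00
Paperback novel $16.87: books → 0% → $0.00
Side table $78.52: furniture → 7% → $5.50
Camping tent (2-person) $78.34: sports equipment → 10% → $7.83
Crossword puzzle book $13.43: books → 0% → $0.00
Extension cord $8.98: everything else → 10% → $0.90
Cardigan $90.68: clothing & footwear → 4.25% → $3.85
Laptop $1253.28: consumer electronics, $100.00 or more → 10.25% → $128.46
Office chair $363.75: furniture → 7% → $25.46
Wool sweater $135.35: clothing & footwear → 4.25% → $5.75
Total tax = $2.59 + $5.50 + $7.83 + $0.90 + $3.85 + $128.46 + $25.46 + $5.75 = $180.34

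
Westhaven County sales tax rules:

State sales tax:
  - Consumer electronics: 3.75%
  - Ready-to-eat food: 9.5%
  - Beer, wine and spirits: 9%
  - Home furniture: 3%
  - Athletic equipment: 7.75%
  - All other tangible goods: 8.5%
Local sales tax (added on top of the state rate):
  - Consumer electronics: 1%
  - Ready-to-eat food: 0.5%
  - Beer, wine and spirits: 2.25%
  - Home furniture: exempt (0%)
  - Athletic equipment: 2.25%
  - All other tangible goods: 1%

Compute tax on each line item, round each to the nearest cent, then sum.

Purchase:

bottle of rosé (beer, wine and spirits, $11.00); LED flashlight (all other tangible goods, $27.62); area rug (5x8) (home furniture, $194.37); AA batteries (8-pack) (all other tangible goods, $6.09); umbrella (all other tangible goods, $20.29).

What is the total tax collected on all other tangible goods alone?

$5.13

LED flashlight $27.62: all other tangible goods → 8.5% + 1% local = 9.5% → $2.62
AA batteries (8-pack) $6.09: all other tangible goods → 8.5% + 1% local = 9.5% → $0.58
Umbrella $20.29: all other tangible goods → 8.5% + 1% local = 9.5% → $1.93
Tax on all other tangible goods = $2.62 + $0.58 + $1.93 = $5.13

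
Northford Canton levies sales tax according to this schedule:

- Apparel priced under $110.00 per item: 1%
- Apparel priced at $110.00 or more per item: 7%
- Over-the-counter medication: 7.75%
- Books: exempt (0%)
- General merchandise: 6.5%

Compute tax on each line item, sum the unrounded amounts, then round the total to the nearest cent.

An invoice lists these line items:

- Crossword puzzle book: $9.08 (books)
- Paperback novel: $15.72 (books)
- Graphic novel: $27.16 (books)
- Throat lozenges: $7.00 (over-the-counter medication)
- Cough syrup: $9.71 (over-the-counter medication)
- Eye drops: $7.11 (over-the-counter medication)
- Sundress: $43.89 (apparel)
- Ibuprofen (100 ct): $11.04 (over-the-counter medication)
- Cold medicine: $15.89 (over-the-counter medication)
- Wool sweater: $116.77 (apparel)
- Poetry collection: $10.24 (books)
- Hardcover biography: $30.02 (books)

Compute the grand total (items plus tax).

Crossword puzzle book $9.08: books → 0% → $0.00
Paperback novel $15.72: books → 0% → $0.00
Graphic novel $27.16: books → 0% → $0.00
Throat lozenges $7.00: over-the-counter medication → 7.75% → $0.5425
Cough syrup $9.71: over-the-counter medication → 7.75% → $0.752525
Eye drops $7.11: over-the-counter medication → 7.75% → $0.551025
Sundress $43.89: apparel, under $110.00 → 1% → $0.4389
Ibuprofen (100 ct) $11.04: over-the-counter medication → 7.75% → $0.8556
Cold medicine $15.89: over-the-counter medication → 7.75% → $1.231475
Wool sweater $116.77: apparel, $110.00 or more → 7% → $8.1739
Poetry collection $10.24: books → 0% → $0.00
Hardcover biography $30.02: books → 0% → $0.00
Subtotal = $303.63; unrounded tax = $12.545925 → $12.55; total due = $316.18

$316.18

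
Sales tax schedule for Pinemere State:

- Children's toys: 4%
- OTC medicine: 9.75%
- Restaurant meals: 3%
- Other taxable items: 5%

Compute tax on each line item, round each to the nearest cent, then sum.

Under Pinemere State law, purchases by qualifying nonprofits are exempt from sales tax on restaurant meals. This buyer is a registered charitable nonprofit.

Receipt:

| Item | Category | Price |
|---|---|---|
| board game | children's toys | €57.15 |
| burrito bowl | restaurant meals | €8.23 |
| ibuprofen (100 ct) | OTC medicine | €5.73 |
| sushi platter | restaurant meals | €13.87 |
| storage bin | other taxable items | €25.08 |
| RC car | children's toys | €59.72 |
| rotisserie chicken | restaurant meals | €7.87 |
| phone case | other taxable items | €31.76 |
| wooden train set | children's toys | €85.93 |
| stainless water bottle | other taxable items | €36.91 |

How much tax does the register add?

Board game €57.15: children's toys → 4% → €2.29
Burrito bowl €8.23: restaurant meals, buyer-exempt → 0% → €0.00
Ibuprofen (100 ct) €5.73: OTC medicine → 9.75% → €0.56
Sushi platter €13.87: restaurant meals, buyer-exempt → 0% → €0.00
Storage bin €25.08: other taxable items → 5% → €1.25
RC car €59.72: children's toys → 4% → €2.39
Rotisserie chicken €7.87: restaurant meals, buyer-exempt → 0% → €0.00
Phone case €31.76: other taxable items → 5% → €1.59
Wooden train set €85.93: children's toys → 4% → €3.44
Stainless water bottle €36.91: other taxable items → 5% → €1.85
Total tax = €2.29 + €0.56 + €1.25 + €2.39 + €1.59 + €3.44 + €1.85 = €13.37

€13.37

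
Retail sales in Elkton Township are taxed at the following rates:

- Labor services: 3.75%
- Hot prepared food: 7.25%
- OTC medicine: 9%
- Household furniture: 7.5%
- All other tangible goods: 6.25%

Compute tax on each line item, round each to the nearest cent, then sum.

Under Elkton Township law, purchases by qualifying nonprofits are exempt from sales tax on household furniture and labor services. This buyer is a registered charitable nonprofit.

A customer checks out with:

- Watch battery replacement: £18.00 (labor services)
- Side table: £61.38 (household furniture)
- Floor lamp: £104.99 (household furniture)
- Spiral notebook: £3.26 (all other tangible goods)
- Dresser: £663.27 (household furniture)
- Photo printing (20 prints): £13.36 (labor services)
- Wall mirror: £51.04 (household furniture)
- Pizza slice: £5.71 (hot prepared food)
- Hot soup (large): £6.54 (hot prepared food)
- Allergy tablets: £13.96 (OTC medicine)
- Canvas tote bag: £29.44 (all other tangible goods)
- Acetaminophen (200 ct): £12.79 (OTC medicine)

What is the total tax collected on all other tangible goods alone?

Spiral notebook £3.26: all other tangible goods → 6.25% → £0.20
Canvas tote bag £29.44: all other tangible goods → 6.25% → £1.84
Tax on all other tangible goods = £0.20 + £1.84 = £2.04

£2.04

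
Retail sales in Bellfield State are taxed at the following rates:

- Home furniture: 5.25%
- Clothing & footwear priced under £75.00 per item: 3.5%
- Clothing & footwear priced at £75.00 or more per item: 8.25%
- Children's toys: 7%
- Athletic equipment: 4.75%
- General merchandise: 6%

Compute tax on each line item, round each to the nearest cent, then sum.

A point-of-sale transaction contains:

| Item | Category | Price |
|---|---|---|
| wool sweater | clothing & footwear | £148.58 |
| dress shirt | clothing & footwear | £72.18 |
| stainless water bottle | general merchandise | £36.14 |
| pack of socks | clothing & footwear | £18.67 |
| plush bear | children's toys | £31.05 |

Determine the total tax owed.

Wool sweater £148.58: clothing & footwear, £75.00 or more → 8.25% → £12.26
Dress shirt £72.18: clothing & footwear, under £75.00 → 3.5% → £2.53
Stainless water bottle £36.14: general merchandise → 6% → £2.17
Pack of socks £18.67: clothing & footwear, under £75.00 → 3.5% → £0.65
Plush bear £31.05: children's toys → 7% → £2.17
Total tax = £12.26 + £2.53 + £2.17 + £0.65 + £2.17 = £19.78

£19.78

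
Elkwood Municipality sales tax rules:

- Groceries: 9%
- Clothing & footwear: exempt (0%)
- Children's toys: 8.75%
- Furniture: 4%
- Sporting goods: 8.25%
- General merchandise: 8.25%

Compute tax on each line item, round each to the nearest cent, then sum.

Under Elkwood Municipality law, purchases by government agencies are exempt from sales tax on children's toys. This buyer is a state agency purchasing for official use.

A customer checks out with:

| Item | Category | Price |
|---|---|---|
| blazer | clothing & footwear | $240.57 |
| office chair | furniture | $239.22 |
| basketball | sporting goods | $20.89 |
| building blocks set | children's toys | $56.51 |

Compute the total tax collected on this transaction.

Blazer $240.57: clothing & footwear → 0% → $0.00
Office chair $239.22: furniture → 4% → $9.57
Basketball $20.89: sporting goods → 8.25% → $1.72
Building blocks set $56.51: children's toys, buyer-exempt → 0% → $0.00
Total tax = $9.57 + $1.72 = $11.29

$11.29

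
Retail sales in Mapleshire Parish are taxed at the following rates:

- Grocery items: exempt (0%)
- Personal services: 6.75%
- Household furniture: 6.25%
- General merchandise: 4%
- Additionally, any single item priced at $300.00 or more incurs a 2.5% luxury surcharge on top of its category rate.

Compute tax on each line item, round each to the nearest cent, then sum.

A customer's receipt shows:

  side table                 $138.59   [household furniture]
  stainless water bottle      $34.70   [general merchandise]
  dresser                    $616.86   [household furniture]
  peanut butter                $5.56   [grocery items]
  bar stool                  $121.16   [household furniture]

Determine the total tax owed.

Side table $138.59: household furniture → 6.25% → $8.66
Stainless water bottle $34.70: general merchandise → 4% → $1.39
Dresser $616.86: household furniture → 6.25% + 2.5% surcharge = 8.75% → $53.98
Peanut butter $5.56: grocery items → 0% → $0.00
Bar stool $121.16: household furniture → 6.25% → $7.57
Total tax = $8.66 + $1.39 + $53.98 + $7.57 = $71.60

$71.60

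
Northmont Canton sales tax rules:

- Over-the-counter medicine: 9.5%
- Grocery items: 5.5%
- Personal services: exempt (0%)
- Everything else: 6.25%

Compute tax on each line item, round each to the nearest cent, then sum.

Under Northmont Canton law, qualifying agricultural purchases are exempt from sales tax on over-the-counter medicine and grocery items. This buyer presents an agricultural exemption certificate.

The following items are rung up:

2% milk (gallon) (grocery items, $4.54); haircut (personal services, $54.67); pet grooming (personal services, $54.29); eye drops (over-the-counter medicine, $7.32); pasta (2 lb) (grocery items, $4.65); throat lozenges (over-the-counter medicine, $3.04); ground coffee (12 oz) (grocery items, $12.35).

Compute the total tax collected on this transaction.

$0.00

2% milk (gallon) $4.54: grocery items, buyer-exempt → 0% → $0.00
Haircut $54.67: personal services → 0% → $0.00
Pet grooming $54.29: personal services → 0% → $0.00
Eye drops $7.32: over-the-counter medicine, buyer-exempt → 0% → $0.00
Pasta (2 lb) $4.65: grocery items, buyer-exempt → 0% → $0.00
Throat lozenges $3.04: over-the-counter medicine, buyer-exempt → 0% → $0.00
Ground coffee (12 oz) $12.35: grocery items, buyer-exempt → 0% → $0.00
Total tax = $0.00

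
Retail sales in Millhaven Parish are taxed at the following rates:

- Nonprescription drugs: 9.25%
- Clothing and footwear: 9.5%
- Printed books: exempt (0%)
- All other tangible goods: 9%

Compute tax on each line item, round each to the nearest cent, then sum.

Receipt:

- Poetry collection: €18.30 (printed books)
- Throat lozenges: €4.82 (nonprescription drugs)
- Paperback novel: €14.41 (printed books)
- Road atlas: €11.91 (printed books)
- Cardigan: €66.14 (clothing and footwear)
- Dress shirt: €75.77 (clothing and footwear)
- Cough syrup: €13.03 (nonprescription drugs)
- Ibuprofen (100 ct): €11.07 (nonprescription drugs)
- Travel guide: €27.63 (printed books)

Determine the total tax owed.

Poetry collection €18.30: printed books → 0% → €0.00
Throat lozenges €4.82: nonprescription drugs → 9.25% → €0.45
Paperback novel €14.41: printed books → 0% → €0.00
Road atlas €11.91: printed books → 0% → €0.00
Cardigan €66.14: clothing and footwear → 9.5% → €6.28
Dress shirt €75.77: clothing and footwear → 9.5% → €7.20
Cough syrup €13.03: nonprescription drugs → 9.25% → €1.21
Ibuprofen (100 ct) €11.07: nonprescription drugs → 9.25% → €1.02
Travel guide €27.63: printed books → 0% → €0.00
Total tax = €0.45 + €6.28 + €7.20 + €1.21 + €1.02 = €16.16

€16.16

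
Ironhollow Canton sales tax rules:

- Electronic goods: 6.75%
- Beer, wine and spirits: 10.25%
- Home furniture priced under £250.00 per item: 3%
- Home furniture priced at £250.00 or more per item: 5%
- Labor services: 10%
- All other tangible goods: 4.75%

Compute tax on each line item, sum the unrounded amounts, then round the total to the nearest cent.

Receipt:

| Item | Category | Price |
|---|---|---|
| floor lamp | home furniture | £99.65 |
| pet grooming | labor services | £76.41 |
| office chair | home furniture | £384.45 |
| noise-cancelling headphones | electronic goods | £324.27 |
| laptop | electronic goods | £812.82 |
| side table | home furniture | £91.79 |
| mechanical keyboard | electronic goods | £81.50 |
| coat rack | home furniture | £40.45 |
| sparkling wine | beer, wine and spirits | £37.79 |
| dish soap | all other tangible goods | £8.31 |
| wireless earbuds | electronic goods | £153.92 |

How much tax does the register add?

£130.73

Floor lamp £99.65: home furniture, under £250.00 → 3% → £2.9895
Pet grooming £76.41: labor services → 10% → £7.641
Office chair £384.45: home furniture, £250.00 or more → 5% → £19.2225
Noise-cancelling headphones £324.27: electronic goods → 6.75% → £21.888225
Laptop £812.82: electronic goods → 6.75% → £54.86535
Side table £91.79: home furniture, under £250.00 → 3% → £2.7537
Mechanical keyboard £81.50: electronic goods → 6.75% → £5.50125
Coat rack £40.45: home furniture, under £250.00 → 3% → £1.2135
Sparkling wine £37.79: beer, wine and spirits → 10.25% → £3.873475
Dish soap £8.31: all other tangible goods → 4.75% → £0.394725
Wireless earbuds £153.92: electronic goods → 6.75% → £10.3896
Unrounded tax sum = £130.732825 → £130.73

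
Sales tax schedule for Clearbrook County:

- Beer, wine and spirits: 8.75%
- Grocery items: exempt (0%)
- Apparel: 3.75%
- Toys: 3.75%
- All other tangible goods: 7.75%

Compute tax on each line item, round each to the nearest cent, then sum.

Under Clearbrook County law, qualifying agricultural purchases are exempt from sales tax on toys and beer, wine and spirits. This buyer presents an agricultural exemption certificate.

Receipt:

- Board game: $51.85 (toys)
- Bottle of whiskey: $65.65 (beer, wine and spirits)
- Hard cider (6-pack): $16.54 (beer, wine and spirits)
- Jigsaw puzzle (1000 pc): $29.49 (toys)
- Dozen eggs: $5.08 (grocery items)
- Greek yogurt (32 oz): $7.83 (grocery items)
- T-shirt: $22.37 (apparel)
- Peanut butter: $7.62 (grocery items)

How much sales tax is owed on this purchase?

$0.84

Board game $51.85: toys, buyer-exempt → 0% → $0.00
Bottle of whiskey $65.65: beer, wine and spirits, buyer-exempt → 0% → $0.00
Hard cider (6-pack) $16.54: beer, wine and spirits, buyer-exempt → 0% → $0.00
Jigsaw puzzle (1000 pc) $29.49: toys, buyer-exempt → 0% → $0.00
Dozen eggs $5.08: grocery items → 0% → $0.00
Greek yogurt (32 oz) $7.83: grocery items → 0% → $0.00
T-shirt $22.37: apparel → 3.75% → $0.84
Peanut butter $7.62: grocery items → 0% → $0.00
Total tax = $0.84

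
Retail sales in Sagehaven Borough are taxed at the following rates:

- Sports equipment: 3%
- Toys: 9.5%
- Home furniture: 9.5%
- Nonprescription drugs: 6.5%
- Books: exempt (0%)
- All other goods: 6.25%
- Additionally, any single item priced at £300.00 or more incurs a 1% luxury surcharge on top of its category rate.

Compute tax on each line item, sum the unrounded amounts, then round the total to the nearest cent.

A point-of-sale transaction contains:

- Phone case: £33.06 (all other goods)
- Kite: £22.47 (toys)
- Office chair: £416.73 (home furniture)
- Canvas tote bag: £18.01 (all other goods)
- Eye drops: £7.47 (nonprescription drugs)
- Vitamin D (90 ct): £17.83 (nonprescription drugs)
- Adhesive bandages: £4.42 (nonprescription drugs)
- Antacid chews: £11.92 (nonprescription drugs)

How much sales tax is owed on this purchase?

Phone case £33.06: all other goods → 6.25% → £2.06625
Kite £22.47: toys → 9.5% → £2.13465
Office chair £416.73: home furniture → 9.5% + 1% surcharge = 10.5% → £43.75665
Canvas tote bag £18.01: all other goods → 6.25% → £1.125625
Eye drops £7.47: nonprescription drugs → 6.5% → £0.48555
Vitamin D (90 ct) £17.83: nonprescription drugs → 6.5% → £1.15895
Adhesive bandages £4.42: nonprescription drugs → 6.5% → £0.2873
Antacid chews £11.92: nonprescription drugs → 6.5% → £0.7748
Unrounded tax sum = £51.789775 → £51.79

£51.79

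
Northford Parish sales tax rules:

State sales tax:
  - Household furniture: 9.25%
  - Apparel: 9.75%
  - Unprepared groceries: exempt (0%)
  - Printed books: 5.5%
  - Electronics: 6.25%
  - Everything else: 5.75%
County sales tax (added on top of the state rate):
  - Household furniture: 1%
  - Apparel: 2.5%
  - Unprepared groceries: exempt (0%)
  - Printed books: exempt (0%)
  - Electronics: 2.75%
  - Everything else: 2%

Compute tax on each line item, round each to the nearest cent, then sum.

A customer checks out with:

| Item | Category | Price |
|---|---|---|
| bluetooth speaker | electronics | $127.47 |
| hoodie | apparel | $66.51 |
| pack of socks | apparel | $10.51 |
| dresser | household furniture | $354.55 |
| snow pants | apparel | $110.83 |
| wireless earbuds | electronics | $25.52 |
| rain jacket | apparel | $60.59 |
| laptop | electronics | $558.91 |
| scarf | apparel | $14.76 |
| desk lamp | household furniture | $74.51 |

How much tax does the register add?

$140.30

Bluetooth speaker $127.47: electronics → 6.25% + 2.75% county = 9% → $11.47
Hoodie $66.51: apparel → 9.75% + 2.5% county = 12.25% → $8.15
Pack of socks $10.51: apparel → 9.75% + 2.5% county = 12.25% → $1.29
Dresser $354.55: household furniture → 9.25% + 1% county = 10.25% → $36.34
Snow pants $110.83: apparel → 9.75% + 2.5% county = 12.25% → $13.58
Wireless earbuds $25.52: electronics → 6.25% + 2.75% county = 9% → $2.30
Rain jacket $60.59: apparel → 9.75% + 2.5% county = 12.25% → $7.42
Laptop $558.91: electronics → 6.25% + 2.75% county = 9% → $50.30
Scarf $14.76: apparel → 9.75% + 2.5% county = 12.25% → $1.81
Desk lamp $74.51: household furniture → 9.25% + 1% county = 10.25% → $7.64
Total tax = $11.47 + $8.15 + $1.29 + $36.34 + $13.58 + $2.30 + $7.42 + $50.30 + $1.81 + $7.64 = $140.30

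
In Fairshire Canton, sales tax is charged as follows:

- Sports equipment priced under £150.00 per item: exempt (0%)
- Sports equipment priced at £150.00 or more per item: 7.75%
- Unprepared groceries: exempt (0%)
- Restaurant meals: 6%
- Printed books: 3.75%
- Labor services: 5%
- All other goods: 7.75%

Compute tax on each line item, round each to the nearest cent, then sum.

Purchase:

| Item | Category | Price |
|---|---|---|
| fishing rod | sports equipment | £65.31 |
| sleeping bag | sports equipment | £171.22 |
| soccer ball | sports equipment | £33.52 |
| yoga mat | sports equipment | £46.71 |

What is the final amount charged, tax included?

£330.03

Fishing rod £65.31: sports equipment, under £150.00 → 0% → £0.00
Sleeping bag £171.22: sports equipment, £150.00 or more → 7.75% → £13.27
Soccer ball £33.52: sports equipment, under £150.00 → 0% → £0.00
Yoga mat £46.71: sports equipment, under £150.00 → 0% → £0.00
Subtotal = £316.76; tax = £13.27; total due = £330.03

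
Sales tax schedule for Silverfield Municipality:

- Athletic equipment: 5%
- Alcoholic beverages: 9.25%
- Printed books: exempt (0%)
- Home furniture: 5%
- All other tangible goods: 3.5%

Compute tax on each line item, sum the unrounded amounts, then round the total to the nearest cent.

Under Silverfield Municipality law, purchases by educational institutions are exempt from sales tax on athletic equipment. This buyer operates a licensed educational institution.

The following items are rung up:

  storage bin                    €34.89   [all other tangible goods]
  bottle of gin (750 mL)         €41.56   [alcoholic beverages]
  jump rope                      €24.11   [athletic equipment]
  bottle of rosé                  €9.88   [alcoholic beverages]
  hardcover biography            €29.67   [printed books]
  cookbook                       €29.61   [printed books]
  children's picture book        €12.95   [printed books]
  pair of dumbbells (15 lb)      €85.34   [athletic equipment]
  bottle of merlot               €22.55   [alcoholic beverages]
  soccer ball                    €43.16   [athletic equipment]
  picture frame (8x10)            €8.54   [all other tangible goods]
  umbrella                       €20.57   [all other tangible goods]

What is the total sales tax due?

€9.08

Storage bin €34.89: all other tangible goods → 3.5% → €1.22115
Bottle of gin (750 mL) €41.56: alcoholic beverages → 9.25% → €3.8443
Jump rope €24.11: athletic equipment, buyer-exempt → 0% → €0.00
Bottle of rosé €9.88: alcoholic beverages → 9.25% → €0.9139
Hardcover biography €29.67: printed books → 0% → €0.00
Cookbook €29.61: printed books → 0% → €0.00
Children's picture book €12.95: printed books → 0% → €0.00
Pair of dumbbells (15 lb) €85.34: athletic equipment, buyer-exempt → 0% → €0.00
Bottle of merlot €22.55: alcoholic beverages → 9.25% → €2.085875
Soccer ball €43.16: athletic equipment, buyer-exempt → 0% → €0.00
Picture frame (8x10) €8.54: all other tangible goods → 3.5% → €0.2989
Umbrella €20.57: all other tangible goods → 3.5% → €0.71995
Unrounded tax sum = €9.084075 → €9.08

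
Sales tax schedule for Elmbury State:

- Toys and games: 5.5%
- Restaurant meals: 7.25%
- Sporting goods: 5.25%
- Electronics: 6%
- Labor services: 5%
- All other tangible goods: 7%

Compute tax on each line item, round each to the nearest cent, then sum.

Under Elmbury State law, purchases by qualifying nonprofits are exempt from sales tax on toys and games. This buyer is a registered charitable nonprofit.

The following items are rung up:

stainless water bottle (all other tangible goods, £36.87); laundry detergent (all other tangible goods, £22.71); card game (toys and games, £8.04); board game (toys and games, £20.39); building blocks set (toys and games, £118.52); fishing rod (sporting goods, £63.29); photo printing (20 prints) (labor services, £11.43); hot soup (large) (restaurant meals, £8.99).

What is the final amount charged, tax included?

£298.95

Stainless water bottle £36.87: all other tangible goods → 7% → £2.58
Laundry detergent £22.71: all other tangible goods → 7% → £1.59
Card game £8.04: toys and games, buyer-exempt → 0% → £0.00
Board game £20.39: toys and games, buyer-exempt → 0% → £0.00
Building blocks set £118.52: toys and games, buyer-exempt → 0% → £0.00
Fishing rod £63.29: sporting goods → 5.25% → £3.32
Photo printing (20 prints) £11.43: labor services → 5% → £0.57
Hot soup (large) £8.99: restaurant meals → 7.25% → £0.65
Subtotal = £290.24; tax = £8.71; total due = £298.95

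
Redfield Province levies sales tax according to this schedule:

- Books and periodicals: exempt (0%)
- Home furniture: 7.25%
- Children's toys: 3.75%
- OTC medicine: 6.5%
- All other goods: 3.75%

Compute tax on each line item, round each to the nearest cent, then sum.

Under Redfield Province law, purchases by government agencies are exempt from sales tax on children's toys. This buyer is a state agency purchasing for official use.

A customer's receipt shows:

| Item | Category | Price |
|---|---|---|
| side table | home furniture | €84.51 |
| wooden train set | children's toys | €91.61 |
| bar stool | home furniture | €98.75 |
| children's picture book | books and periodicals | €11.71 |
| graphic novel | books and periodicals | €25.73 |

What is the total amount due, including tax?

€325.60

Side table €84.51: home furniture → 7.25% → €6.13
Wooden train set €91.61: children's toys, buyer-exempt → 0% → €0.00
Bar stool €98.75: home furniture → 7.25% → €7.16
Children's picture book €11.71: books and periodicals → 0% → €0.00
Graphic novel €25.73: books and periodicals → 0% → €0.00
Subtotal = €312.31; tax = €13.29; total due = €325.60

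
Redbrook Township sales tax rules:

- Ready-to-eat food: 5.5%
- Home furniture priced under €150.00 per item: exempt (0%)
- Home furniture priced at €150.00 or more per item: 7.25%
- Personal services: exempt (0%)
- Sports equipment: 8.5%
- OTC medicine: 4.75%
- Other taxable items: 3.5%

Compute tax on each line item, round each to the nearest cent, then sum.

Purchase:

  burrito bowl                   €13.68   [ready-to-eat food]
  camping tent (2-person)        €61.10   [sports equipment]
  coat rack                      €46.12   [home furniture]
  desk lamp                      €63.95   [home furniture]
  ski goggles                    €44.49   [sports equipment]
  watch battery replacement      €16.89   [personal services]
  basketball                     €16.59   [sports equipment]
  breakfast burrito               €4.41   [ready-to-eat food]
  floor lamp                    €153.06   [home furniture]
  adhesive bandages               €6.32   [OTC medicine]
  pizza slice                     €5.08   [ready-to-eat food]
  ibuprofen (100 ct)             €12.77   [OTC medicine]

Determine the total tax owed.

€23.66

Burrito bowl €13.68: ready-to-eat food → 5.5% → €0.75
Camping tent (2-person) €61.10: sports equipment → 8.5% → €5.19
Coat rack €46.12: home furniture, under €150.00 → 0% → €0.00
Desk lamp €63.95: home furniture, under €150.00 → 0% → €0.00
Ski goggles €44.49: sports equipment → 8.5% → €3.78
Watch battery replacement €16.89: personal services → 0% → €0.00
Basketball €16.59: sports equipment → 8.5% → €1.41
Breakfast burrito €4.41: ready-to-eat food → 5.5% → €0.24
Floor lamp €153.06: home furniture, €150.00 or more → 7.25% → €11.10
Adhesive bandages €6.32: OTC medicine → 4.75% → €0.30
Pizza slice €5.08: ready-to-eat food → 5.5% → €0.28
Ibuprofen (100 ct) €12.77: OTC medicine → 4.75% → €0.61
Total tax = €0.75 + €5.19 + €3.78 + €1.41 + €0.24 + €11.10 + €0.30 + €0.28 + €0.61 = €23.66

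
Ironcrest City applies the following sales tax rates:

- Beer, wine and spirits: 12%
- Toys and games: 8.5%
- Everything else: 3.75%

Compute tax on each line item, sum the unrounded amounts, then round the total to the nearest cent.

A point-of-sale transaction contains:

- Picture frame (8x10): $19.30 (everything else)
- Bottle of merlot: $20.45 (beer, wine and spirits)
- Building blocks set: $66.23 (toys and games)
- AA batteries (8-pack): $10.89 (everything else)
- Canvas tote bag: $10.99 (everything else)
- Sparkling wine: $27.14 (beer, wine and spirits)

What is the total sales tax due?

Picture frame (8x10) $19.30: everything else → 3.75% → $0.72375
Bottle of merlot $20.45: beer, wine and spirits → 12% → $2.454
Building blocks set $66.23: toys and games → 8.5% → $5.62955
AA batteries (8-pack) $10.89: everything else → 3.75% → $0.408375
Canvas tote bag $10.99: everything else → 3.75% → $0.412125
Sparkling wine $27.14: beer, wine and spirits → 12% → $3.2568
Unrounded tax sum = $12.8846 → $12.88

$12.88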